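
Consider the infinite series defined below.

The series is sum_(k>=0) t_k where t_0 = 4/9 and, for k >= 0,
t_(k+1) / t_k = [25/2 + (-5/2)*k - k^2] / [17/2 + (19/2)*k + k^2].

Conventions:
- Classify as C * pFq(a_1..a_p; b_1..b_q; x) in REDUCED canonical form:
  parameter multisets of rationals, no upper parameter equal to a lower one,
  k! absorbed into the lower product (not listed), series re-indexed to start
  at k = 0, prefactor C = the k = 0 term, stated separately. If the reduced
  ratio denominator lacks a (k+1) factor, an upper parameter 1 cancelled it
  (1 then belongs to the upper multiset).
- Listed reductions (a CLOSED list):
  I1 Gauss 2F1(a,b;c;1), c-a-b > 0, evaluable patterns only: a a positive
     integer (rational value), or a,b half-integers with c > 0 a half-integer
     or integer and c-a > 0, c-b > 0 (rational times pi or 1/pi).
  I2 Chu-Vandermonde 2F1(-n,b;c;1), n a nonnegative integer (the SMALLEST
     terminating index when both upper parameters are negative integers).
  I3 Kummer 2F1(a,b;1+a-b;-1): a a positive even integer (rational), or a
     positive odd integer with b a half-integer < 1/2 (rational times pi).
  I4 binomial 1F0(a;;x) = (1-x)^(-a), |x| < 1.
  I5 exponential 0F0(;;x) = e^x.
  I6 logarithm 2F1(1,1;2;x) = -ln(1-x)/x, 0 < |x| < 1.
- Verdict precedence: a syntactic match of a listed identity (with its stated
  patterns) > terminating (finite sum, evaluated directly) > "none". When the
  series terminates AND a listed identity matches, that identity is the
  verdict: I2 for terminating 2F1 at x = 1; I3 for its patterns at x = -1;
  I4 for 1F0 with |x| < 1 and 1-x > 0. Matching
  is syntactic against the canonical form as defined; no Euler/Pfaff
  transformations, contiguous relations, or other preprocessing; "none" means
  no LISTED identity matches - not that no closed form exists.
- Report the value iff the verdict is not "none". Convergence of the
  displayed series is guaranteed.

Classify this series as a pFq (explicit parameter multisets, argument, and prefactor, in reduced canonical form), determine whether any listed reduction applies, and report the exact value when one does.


At argument -1: a 2F1 with upper {-5/2, 5}, lower {17/2}, scaled by C = 4/9. Verdict at x = -1: the Kummer evaluation I3 matches (x = -1; c = 17/2 equals 1+a-b for upper {-5/2, 5}: listed pattern). Sum: (15015/32768) * pi.

The tell: from the first term 4/9: the expanded ratio factors over Q; C = 4/9, roots give parameters.
Consecutive-term ratio: r(k) = (-1) * (k-5/2) (k+5) / [(k+17/2) (k+1)] ; factor over Q: parameters, x = (-1), and C = 4/9.


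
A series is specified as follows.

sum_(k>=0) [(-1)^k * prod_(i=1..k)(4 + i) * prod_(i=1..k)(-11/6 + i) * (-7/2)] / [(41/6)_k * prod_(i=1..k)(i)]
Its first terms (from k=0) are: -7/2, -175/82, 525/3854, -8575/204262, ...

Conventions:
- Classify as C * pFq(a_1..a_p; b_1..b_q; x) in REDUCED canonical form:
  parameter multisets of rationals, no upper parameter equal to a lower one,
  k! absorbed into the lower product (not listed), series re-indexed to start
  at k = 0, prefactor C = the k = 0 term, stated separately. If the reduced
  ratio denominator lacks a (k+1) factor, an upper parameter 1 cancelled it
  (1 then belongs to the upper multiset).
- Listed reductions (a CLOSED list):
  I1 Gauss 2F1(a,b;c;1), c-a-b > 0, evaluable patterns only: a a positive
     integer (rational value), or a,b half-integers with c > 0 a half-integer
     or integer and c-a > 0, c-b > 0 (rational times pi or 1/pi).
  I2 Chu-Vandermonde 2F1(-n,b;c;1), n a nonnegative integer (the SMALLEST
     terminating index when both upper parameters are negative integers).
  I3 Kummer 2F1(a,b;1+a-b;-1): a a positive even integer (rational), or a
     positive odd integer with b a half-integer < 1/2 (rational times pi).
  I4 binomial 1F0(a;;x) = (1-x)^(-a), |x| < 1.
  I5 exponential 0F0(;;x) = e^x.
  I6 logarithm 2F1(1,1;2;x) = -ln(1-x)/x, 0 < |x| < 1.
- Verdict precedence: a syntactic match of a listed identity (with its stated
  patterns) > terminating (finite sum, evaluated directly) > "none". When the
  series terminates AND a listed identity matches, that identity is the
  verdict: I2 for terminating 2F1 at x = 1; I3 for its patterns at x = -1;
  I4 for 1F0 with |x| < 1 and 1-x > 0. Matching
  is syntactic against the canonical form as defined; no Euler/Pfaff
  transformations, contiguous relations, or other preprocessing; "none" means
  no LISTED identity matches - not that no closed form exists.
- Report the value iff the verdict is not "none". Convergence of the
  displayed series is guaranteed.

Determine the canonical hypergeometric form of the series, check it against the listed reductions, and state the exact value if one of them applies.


Reduced: x = -1, 2F1, upper = {-5/6, 5}, lower = {41/6}, C = -7/2. Verdict: none. Every listed pattern misses the 2F1 form at -1, upper {-5/6, 5}.

First insight: with t_0 = -7/2, the running product (prefactor -7/2) telescopes to a rising factorial.
Step ratio: r(k) = (-1) * (k-5/6) (k+5) / [(k+41/6) (k+1)] - rational in k. x = (-1); t_0 = -7/2; negate the roots.


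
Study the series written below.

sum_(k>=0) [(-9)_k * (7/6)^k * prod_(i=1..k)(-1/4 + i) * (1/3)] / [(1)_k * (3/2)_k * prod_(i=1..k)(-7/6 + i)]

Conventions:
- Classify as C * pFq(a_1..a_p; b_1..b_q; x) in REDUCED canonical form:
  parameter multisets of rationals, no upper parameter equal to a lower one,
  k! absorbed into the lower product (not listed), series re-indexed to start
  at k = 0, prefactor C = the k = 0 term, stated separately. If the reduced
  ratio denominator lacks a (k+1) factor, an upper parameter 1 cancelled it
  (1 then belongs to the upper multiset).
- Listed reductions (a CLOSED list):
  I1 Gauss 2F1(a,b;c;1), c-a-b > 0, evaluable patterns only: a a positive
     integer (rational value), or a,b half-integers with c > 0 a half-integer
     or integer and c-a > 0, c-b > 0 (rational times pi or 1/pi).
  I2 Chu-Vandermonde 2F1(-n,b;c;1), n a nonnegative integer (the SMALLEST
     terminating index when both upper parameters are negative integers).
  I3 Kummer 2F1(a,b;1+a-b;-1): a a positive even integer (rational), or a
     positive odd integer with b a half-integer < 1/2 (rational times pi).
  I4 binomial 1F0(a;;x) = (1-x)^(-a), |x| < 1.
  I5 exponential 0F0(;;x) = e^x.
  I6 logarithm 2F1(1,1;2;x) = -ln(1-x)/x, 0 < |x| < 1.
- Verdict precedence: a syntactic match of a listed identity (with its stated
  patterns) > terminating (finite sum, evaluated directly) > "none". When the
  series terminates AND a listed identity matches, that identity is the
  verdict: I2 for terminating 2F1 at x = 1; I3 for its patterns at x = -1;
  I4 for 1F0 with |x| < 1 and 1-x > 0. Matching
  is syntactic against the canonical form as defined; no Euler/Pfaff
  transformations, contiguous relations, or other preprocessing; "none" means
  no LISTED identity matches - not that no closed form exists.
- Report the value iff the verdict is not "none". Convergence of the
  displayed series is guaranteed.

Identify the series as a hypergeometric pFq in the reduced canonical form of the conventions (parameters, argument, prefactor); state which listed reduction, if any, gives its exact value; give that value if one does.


This is 1/3 * 2F2(-9, 3/4; -1/6, 3/2; 7/6) in reduced canonical form. Verdict: terminating. (-9)_k vanishes past k = 9, leaving a 10-term sum, computed directly. Value: -4699832915254443/3399549762752000.

The tell: t_0 = 1/3 here, and the running product (C = 1/3) telescopes to a rising factorial.
Adjacent-term ratio: r(k) = (7/6) * (k-9) (k+3/4) / [(k-1/6) (k+3/2) (k+1)] - rational in k. x = (7/6); t_0 = 1/3; negate the roots.


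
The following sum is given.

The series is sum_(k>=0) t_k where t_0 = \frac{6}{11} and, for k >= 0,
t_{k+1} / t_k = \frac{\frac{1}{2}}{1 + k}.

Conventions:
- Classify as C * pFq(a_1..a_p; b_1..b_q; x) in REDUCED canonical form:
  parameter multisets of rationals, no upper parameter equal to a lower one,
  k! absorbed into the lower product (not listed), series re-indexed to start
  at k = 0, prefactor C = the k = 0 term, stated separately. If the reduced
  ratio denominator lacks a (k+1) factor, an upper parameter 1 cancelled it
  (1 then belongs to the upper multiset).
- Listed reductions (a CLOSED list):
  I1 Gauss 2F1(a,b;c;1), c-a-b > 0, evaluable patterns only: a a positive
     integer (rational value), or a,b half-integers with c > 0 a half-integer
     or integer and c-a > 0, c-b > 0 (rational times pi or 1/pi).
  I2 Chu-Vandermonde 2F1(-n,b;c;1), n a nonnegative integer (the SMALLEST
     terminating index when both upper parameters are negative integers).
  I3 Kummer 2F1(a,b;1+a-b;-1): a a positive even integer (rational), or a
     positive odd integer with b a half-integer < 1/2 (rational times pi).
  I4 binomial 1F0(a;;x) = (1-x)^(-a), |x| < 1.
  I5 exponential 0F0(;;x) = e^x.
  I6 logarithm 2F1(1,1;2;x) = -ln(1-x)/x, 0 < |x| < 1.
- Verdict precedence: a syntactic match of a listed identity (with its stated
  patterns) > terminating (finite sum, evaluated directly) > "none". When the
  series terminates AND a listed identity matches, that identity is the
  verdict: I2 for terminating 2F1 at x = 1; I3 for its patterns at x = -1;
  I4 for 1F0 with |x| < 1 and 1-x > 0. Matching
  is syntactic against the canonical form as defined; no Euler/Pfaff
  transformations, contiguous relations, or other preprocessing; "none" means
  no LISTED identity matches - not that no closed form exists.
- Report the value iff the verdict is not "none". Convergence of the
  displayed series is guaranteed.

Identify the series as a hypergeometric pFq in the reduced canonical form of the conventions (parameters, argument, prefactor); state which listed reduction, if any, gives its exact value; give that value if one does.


Classification (C = \frac{6}{11}): 0F0 with upper {-}, lower {-}, argument x = \frac{1}{2}. Verdict: this is the I5 exponential reduction (the 0F0 exponential series at x = \frac{1}{2}). Value: \frac{6}{11} \cdot e^{\frac{1}{2}}.

The tell: t_0 = \frac{6}{11} here, and the expanded ratio factors over Q; prefactor 6/11, roots give parameters.
Adjacent-term ratio: r(k) = \frac{1}{2} * 1 / [(k+1)] - rational in k. x = \frac{1}{2}; t_0 = \frac{6}{11}; negate the roots.


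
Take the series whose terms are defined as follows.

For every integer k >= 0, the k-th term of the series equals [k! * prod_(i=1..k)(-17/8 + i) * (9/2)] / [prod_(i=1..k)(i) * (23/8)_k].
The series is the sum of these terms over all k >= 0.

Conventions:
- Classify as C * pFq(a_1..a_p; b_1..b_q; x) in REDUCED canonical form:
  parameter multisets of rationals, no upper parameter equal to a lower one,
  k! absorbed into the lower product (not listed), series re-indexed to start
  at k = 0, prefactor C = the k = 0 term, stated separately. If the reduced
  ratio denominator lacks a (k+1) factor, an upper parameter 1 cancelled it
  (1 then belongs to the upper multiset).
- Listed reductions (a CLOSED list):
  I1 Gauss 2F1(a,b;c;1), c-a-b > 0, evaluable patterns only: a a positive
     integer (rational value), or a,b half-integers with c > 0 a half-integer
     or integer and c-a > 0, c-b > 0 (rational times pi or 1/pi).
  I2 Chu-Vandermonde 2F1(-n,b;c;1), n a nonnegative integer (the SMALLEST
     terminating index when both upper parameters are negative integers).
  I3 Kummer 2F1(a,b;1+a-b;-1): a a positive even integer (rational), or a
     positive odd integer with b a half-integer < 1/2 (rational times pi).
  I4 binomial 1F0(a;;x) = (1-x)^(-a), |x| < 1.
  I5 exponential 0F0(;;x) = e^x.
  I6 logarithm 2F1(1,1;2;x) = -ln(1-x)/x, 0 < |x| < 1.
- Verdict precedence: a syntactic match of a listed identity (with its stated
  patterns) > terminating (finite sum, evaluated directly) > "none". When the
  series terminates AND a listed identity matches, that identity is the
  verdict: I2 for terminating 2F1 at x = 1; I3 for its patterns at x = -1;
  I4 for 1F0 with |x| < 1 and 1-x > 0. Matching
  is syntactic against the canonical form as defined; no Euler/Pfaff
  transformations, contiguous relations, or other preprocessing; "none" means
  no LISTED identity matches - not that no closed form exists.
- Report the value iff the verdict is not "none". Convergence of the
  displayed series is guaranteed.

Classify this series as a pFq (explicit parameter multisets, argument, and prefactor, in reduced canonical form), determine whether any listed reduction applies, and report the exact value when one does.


Canonical form: C = 9/2 times 2F1 with upper {-9/8, 1}, lower {23/8}, x = 1. Verdict: Gauss's theorem (I1) matches (x = 1: the Gamma ratio telescopes since c-a-b = 3 > 0 and a = 1 in Z>0). Its exact value is 45/16.

Key observation: from the first term 9/2: the running product (prefactor 9/2) telescopes to a rising factorial.
Step ratio: r(k) = 1 * (k-9/8) (k+1) / [(k+23/8) (k+1)] - rational in k. x = 1; t_0 = 9/2; negate the roots.


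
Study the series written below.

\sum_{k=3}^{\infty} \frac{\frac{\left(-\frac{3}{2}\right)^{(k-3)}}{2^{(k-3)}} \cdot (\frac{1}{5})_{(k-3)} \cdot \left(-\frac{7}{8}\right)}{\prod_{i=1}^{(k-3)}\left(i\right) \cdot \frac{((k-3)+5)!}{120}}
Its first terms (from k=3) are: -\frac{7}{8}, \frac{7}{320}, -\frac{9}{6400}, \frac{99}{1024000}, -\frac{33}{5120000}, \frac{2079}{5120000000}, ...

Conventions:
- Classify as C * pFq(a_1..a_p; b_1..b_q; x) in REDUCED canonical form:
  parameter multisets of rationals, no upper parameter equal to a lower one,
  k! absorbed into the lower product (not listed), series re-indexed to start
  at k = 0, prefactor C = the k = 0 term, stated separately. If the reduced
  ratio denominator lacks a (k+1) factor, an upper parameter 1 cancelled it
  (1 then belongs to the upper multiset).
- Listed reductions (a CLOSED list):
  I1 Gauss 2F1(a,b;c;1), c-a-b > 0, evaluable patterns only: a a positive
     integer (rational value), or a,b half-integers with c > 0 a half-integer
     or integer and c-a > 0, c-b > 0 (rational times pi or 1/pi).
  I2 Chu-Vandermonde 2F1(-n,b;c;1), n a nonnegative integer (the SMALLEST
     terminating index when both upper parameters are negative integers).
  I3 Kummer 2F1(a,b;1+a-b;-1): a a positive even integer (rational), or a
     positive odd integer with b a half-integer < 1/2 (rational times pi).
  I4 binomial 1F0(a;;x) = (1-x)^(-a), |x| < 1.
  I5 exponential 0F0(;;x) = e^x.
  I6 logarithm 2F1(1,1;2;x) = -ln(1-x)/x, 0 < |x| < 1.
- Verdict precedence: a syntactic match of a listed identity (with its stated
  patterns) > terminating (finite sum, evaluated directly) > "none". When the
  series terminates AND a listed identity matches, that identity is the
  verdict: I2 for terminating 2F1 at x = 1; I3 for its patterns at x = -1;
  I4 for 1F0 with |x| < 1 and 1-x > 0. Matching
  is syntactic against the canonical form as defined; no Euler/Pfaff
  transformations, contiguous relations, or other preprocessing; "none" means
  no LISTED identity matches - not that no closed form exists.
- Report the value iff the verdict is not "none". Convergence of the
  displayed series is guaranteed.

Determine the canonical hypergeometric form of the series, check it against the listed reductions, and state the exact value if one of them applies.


Reduced: x = -\frac{3}{4}, 1F1, upper = {\frac{1}{5}}, lower = {6}, C = -\frac{7}{8}. Verdict: no listed reduction: x = -\frac{3}{4} and upper {\frac{1}{5}} fail every I1-I6 pattern.

First insight: from the first term -\frac{7}{8}: the product of the first k integers (C = -7/8) is k!.
Ratio: r(k) = -\frac{3}{4} * (k+\frac{1}{5}) / [(k+6) (k+1)] - rational in k. x = -\frac{3}{4}; t_0 = -\frac{7}{8}; negate the roots.


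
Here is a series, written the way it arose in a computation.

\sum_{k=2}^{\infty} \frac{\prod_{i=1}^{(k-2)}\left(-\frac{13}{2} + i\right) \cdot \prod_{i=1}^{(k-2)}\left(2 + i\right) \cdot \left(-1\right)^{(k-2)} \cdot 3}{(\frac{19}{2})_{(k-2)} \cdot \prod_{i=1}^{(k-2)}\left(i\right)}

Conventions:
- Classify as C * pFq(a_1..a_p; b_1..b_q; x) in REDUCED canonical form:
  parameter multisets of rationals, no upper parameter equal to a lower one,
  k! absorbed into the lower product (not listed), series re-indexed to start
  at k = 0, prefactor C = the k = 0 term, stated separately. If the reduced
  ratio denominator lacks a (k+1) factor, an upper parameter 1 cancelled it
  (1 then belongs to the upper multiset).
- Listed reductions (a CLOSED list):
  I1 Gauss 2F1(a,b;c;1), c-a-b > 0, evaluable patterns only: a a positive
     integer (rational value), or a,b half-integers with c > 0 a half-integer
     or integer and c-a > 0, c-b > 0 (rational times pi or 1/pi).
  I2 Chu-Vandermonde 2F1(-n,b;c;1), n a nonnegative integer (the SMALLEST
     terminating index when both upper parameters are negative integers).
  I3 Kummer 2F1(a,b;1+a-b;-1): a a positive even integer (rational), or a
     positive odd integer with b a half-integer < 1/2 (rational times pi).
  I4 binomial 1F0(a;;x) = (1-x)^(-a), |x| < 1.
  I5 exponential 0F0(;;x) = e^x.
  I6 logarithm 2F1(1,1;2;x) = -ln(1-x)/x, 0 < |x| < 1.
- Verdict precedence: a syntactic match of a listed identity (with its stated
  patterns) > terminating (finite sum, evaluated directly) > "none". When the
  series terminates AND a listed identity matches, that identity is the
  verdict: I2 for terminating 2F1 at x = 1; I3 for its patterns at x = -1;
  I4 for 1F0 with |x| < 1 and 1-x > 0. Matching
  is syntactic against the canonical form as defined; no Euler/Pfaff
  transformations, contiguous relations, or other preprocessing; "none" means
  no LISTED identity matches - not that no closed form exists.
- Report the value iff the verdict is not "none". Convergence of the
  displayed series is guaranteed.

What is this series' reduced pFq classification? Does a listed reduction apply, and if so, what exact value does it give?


At argument -1: a 2F1 with upper {-\frac{11}{2}, 3}, lower {\frac{19}{2}}, scaled by C = 3. Verdict: this is the Kummer evaluation I3 (x = -1; c = \frac{19}{2} equals 1+a-b for upper {-\frac{11}{2}, 3}: listed pattern). Hence: \frac{328185}{65536} \cdot \pi.

Structural cue: x = -1 and the running product (C = 3, x = -1) telescopes to a rising factorial.
Consecutive-term ratio: r(k) = -1 * (k-\frac{11}{2}) (k+3) / [(k+\frac{19}{2}) (k+1)] - poly over poly, x = -1 from leading terms; C = 3 at k = 0.


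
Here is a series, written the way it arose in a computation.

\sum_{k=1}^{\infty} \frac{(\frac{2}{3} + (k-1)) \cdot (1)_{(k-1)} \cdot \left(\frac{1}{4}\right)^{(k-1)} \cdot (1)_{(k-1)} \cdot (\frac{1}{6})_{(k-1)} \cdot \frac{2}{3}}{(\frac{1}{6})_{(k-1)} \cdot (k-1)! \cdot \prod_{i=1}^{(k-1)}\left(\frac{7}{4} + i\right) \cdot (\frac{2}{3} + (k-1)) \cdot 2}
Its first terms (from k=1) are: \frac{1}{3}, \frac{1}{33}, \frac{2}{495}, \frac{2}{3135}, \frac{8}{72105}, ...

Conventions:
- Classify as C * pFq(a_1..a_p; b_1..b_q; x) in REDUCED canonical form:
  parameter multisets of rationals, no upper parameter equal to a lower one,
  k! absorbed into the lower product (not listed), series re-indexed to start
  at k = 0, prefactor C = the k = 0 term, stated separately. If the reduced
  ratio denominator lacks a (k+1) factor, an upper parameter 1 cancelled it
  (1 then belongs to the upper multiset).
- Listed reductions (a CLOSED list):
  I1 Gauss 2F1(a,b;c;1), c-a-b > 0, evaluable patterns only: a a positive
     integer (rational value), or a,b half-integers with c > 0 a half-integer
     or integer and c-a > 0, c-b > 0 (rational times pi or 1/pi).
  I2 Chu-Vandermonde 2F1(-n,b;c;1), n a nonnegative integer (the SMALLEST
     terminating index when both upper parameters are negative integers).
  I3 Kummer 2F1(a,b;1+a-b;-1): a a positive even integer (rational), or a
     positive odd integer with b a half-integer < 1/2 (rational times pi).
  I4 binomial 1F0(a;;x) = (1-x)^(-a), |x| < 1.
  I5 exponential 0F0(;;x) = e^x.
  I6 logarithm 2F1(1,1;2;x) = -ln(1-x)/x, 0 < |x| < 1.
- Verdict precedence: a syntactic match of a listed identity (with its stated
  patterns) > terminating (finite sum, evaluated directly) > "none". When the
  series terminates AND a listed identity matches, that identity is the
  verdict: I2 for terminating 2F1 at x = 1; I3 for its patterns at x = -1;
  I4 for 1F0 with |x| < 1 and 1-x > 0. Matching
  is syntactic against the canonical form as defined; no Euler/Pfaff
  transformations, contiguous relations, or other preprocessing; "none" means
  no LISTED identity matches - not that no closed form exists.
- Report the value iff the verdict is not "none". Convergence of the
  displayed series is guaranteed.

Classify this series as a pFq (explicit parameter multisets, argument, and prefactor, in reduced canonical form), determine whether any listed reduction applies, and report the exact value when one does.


At argument \frac{1}{4}: a 2F1 with upper {1, 1}, lower {\frac{11}{4}}, scaled by C = \frac{1}{3}. Verdict: none - this 2F1 at x = \frac{1}{4} matches no listed pattern, and upper {1, 1} holds no stopper.

Structural cue: x = \frac{1}{4} and k + 2/3 divides numerator and denominator alike; C = 1/3, x = 1/4 after cancelling.
Term ratio: r(k) = \frac{1}{4} * (k+1) (k+1) / [(k+\frac{11}{4}) (k+1)] - rational; roots negated = parameters, x = \frac{1}{4}, C = \frac{1}{3}.


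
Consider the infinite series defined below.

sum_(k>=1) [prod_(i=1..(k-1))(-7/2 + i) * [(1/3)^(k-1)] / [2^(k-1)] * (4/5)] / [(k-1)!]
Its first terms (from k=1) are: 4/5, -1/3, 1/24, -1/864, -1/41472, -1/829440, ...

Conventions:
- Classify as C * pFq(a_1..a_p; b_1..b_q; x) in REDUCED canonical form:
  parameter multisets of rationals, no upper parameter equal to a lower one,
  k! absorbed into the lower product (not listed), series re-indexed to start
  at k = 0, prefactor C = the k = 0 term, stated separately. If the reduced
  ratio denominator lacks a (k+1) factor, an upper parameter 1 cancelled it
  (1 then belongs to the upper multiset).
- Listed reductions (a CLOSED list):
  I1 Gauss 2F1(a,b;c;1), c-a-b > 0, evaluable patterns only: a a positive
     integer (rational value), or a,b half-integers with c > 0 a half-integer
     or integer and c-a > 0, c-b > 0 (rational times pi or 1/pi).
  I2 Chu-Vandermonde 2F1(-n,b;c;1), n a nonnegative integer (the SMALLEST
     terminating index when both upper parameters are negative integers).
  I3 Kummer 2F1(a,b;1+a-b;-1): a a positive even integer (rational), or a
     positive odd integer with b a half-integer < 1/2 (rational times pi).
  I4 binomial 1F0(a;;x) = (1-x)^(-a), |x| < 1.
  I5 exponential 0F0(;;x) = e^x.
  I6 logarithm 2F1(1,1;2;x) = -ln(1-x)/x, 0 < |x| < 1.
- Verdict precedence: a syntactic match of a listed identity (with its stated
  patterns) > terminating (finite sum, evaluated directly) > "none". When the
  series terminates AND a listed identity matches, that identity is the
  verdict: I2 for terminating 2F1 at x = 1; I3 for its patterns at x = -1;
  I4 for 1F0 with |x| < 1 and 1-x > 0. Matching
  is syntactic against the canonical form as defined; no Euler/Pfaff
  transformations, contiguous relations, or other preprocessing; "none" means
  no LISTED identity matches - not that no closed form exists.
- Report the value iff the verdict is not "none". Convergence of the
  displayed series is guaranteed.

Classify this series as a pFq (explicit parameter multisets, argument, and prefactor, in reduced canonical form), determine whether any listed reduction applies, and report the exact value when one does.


At argument 1/6: a 1F0 with upper {-5/2}, lower {-}, scaled by C = 4/5. Verdict: the binomial series (I4) applies (the 1F0 binomial series: exponent 5/2, x = 1/6). Its exact value is (4/5) * (5/6)^(5/2).

Key observation: x = (1/6) and the running product (prefactor 4/5) telescopes to a rising factorial.
Ratio: r(k) = (1/6) * (k-5/2) / [(k+1)] - poly over poly, x = (1/6) from leading terms; C = 4/5 at k = 0.


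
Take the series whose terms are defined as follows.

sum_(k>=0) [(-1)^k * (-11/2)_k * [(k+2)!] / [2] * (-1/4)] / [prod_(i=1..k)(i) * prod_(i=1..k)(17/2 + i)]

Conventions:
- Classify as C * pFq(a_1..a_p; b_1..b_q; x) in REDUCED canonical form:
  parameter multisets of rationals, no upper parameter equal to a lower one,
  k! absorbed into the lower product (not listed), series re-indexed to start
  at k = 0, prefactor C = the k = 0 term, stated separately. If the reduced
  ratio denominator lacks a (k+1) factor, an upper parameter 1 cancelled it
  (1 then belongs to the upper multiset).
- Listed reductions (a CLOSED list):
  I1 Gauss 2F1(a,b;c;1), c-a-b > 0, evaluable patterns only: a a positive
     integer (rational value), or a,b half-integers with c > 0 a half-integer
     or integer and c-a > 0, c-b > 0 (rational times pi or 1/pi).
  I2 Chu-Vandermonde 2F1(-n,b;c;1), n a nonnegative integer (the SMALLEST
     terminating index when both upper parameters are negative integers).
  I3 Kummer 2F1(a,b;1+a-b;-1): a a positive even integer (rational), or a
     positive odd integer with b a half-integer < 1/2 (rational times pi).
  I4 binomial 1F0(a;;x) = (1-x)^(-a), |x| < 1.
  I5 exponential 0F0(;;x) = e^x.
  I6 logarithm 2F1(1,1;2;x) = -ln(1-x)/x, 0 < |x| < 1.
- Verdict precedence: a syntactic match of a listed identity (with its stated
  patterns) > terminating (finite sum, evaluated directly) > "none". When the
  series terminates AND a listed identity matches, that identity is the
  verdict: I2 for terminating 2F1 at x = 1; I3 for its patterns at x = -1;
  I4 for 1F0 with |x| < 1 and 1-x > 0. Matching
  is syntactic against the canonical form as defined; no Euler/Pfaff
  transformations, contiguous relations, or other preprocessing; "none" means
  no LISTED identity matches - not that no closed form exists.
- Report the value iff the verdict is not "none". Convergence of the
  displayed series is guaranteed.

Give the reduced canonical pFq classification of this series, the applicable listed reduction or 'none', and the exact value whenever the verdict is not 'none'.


Classification (C = -1/4): 2F1 with upper {-11/2, 3}, lower {19/2}, argument x = -1. Verdict: the Kummer evaluation I3 matches (x = -1; c = 19/2 equals 1+a-b for upper {-11/2, 3}: listed pattern). Exact value: (-109395/262144) * pi.

The tell: with t_0 = -1/4, the lower running product (C = -1/4, x = -1) is a rising factorial.
Consecutive-term ratio: r(k) = (-1) * (k-11/2) (k+3) / [(k+19/2) (k+1)] - rational; roots negated = parameters, x = (-1), C = -1/4.


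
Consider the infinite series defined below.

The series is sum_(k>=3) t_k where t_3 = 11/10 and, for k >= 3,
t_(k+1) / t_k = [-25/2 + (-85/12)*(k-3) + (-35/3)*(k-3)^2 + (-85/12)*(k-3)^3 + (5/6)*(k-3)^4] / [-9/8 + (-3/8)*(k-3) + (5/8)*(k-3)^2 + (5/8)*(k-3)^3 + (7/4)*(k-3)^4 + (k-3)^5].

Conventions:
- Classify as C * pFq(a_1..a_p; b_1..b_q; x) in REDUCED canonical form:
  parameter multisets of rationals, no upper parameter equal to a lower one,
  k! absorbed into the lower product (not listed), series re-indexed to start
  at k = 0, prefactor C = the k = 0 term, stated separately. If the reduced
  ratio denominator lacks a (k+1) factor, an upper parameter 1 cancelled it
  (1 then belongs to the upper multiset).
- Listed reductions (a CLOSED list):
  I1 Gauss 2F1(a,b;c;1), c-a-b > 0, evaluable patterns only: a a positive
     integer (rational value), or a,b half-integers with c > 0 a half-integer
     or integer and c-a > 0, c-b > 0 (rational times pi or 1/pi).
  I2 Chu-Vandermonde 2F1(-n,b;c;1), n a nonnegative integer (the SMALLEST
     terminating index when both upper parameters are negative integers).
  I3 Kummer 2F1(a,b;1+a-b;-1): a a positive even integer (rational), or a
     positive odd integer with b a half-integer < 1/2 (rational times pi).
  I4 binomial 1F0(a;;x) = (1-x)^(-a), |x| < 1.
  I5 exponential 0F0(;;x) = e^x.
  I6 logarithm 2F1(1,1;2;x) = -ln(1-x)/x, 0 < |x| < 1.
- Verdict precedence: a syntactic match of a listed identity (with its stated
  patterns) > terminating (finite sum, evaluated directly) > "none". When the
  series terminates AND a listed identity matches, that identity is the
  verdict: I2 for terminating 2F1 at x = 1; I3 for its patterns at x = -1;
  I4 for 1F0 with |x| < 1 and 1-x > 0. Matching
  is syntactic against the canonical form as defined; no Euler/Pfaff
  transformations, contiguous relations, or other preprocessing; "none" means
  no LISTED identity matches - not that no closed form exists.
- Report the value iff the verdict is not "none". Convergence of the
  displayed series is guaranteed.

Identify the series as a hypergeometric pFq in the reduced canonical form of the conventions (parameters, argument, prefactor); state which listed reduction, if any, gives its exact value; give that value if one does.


Key step: with t_0 = 11/10, the ratio is unreduced: k^2 + 1 divides both sides (C = 11/10).
Term ratio: r(k) = (5/6) * (k-10) / [(k-3/4) (k+1)] - poly over poly, x = (5/6) from leading terms; C = 11/10 at k = 0.

Canonical form: C = 11/10 times 1F1 with upper {-10}, lower {-3/4}, x = 5/6. Verdict: terminating - upper parameter -10 makes this a finite sum (last index 10), evaluated exactly. Its exact value is -19032557573/495180780570.


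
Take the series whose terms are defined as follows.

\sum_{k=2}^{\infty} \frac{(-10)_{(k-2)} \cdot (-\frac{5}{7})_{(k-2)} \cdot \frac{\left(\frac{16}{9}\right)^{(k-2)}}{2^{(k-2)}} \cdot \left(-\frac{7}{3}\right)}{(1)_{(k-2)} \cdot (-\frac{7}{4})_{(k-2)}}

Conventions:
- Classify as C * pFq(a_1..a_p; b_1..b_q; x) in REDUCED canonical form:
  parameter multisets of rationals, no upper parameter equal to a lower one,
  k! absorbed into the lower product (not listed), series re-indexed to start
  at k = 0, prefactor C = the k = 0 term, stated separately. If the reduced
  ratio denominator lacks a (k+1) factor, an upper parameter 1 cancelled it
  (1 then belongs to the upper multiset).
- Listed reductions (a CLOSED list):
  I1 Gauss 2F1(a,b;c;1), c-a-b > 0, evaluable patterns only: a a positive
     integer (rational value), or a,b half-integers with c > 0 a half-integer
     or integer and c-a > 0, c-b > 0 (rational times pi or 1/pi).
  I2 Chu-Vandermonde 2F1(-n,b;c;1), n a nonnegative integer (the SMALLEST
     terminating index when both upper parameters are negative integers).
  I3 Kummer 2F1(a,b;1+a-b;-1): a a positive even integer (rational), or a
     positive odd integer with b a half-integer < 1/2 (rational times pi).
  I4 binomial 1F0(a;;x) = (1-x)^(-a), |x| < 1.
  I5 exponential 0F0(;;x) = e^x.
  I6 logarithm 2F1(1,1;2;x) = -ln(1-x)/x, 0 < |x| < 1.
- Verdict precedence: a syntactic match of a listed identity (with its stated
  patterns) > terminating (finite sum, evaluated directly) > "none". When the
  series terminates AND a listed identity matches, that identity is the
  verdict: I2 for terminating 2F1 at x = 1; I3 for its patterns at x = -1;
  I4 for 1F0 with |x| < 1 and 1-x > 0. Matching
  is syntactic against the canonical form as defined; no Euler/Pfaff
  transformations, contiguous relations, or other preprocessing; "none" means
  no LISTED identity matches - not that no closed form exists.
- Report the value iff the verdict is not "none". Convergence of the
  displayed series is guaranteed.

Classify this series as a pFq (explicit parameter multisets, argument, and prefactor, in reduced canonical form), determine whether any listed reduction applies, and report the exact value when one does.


Reduced: x = \frac{8}{9}, 2F1, upper = {-10, -\frac{5}{7}}, lower = {-\frac{7}{4}}, C = -\frac{7}{3}. Verdict: terminating - upper parameter -10 makes this a finite sum (last index 10), evaluated exactly. Value: -\frac{1642892497954444034693}{1758100571008996665465}.

Key observation: t_0 = -\frac{7}{3} here, and the two k-th powers (C = -7/3, x = 8/9) combine into one argument.
Adjacent-term ratio: r(k) = \frac{8}{9} * (k-10) (k-\frac{5}{7}) / [(k-\frac{7}{4}) (k+1)] - poly over poly, x = \frac{8}{9} from leading terms; C = -\frac{7}{3} at k = 0.


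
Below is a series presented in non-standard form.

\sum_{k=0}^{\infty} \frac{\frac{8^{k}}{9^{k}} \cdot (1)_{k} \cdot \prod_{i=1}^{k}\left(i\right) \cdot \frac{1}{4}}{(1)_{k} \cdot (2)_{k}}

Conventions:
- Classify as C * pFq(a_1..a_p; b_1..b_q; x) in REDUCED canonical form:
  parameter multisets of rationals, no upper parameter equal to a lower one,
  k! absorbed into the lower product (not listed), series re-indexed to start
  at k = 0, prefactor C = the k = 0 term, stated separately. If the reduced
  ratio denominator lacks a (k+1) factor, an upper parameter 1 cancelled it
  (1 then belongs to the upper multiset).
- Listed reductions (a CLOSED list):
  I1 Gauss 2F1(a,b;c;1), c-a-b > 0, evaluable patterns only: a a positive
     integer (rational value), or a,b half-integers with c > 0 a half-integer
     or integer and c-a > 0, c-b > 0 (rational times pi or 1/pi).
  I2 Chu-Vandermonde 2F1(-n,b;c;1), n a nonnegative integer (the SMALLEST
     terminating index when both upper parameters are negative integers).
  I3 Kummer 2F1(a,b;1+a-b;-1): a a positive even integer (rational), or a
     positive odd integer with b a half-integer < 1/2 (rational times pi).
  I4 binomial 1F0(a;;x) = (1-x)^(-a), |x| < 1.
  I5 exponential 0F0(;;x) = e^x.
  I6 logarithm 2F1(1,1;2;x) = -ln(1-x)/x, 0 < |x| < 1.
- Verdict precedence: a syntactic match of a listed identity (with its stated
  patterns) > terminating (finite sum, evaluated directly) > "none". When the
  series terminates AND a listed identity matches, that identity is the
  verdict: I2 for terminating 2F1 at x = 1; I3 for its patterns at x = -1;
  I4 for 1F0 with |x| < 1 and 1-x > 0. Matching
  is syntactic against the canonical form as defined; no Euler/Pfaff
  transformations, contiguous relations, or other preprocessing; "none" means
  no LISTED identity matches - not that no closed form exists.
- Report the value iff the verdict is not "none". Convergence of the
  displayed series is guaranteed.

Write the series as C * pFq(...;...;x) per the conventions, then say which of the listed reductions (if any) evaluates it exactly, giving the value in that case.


Prefactor \frac{1}{4}, argument \frac{8}{9}: 2F1 with upper {1, 1} over lower {2}. Verdict (x = \frac{8}{9}): the logarithmic series (I6) applies (the logarithm: parameters (1,1;2), x = \frac{8}{9}). Sum: \left(-\frac{9}{32}\right) \cdot \ln\left(\frac{1}{9}\right).

The tell: t_0 = \frac{1}{4} here, and the two geometric factors (prefactor 1/4) combine into one argument.
Term ratio: r(k) = \frac{8}{9} * (k+1) (k+1) / [(k+2) (k+1)] - rational; roots negated = parameters, x = \frac{8}{9}, C = \frac{1}{4}.


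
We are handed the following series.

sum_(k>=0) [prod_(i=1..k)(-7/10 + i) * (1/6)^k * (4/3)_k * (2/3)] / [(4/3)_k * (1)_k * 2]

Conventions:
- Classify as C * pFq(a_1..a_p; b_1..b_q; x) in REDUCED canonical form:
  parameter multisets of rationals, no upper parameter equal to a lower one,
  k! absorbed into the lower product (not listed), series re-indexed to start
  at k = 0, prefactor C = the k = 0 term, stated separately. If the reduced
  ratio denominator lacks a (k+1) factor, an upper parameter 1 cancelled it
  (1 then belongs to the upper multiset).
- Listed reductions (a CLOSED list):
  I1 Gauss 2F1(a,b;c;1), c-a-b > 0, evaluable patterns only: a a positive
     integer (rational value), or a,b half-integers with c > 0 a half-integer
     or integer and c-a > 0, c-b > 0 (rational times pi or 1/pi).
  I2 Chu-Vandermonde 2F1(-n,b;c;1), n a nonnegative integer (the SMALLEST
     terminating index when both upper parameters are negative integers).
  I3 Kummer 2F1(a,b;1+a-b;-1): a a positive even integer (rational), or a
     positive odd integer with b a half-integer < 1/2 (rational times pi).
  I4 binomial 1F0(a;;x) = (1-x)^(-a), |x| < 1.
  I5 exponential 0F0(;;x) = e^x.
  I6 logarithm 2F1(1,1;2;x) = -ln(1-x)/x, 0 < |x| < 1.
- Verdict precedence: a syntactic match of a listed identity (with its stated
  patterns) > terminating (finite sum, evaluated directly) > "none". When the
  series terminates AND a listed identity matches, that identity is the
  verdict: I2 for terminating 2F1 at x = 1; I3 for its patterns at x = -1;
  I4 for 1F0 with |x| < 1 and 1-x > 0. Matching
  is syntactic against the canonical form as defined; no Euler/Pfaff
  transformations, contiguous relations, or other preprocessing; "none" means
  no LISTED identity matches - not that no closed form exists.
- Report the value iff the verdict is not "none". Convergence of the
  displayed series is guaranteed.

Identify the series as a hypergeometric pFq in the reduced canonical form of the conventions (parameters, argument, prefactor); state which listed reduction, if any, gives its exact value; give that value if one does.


x = 1/6 here; the reduced form reads 1F0, upper {3/10}, lower {-}, C = 1/3. Verdict: this is the I4 binomial reduction (the 1F0 binomial series: exponent -3/10, x = 1/6). Sum: (1/3) * (5/6)^(-3/10).

Structural cue: t_0 being 1/3, (1)_k (prefactor 1/3) is k! itself.
Step ratio: r(k) = (1/6) * (k+3/10) / [(k+1)] ; factor over Q: parameters, x = (1/6), and C = 1/3.


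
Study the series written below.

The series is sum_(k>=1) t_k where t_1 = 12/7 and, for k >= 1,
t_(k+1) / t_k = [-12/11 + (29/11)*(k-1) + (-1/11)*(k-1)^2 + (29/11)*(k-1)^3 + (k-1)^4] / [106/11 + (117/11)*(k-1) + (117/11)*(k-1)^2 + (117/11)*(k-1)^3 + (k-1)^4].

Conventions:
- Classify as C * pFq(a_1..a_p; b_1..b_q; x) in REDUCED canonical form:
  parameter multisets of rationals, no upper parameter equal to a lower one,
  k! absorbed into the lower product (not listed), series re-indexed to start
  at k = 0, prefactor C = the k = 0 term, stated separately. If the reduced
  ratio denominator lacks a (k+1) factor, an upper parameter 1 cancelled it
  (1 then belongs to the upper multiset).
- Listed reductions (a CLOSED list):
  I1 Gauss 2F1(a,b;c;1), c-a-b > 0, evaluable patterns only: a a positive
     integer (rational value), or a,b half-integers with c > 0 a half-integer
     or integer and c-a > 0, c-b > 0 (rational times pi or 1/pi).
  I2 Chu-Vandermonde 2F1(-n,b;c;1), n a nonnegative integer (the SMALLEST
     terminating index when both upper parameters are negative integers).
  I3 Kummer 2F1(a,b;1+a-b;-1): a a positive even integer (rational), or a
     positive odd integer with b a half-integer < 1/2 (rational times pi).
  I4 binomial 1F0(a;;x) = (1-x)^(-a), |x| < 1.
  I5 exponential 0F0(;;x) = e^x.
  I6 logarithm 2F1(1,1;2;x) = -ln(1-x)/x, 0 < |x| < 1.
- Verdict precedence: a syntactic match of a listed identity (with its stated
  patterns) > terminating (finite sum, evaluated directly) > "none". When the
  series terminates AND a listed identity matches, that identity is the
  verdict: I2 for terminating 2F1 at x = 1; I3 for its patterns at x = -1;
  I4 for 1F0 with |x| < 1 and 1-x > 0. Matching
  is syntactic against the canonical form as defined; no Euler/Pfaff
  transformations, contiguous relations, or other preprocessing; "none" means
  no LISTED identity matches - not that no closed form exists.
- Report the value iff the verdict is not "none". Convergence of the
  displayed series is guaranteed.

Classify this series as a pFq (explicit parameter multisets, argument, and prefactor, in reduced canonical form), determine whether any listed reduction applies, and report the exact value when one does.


First insight: from the first term 12/7: roots of the ratio polynomials (prefactor 12/7) are the negated parameters.
Step ratio: r(k) = 1 * (k-4/11) (k+3) / [(k+106/11) (k+1)] ; factor over Q: parameters, x = 1, and C = 12/7.

Canonical form: C = 12/7 times 2F1 with upper {-4/11, 3}, lower {106/11}, x = 1. Verdict at x = 1: Gauss (I1, integer-parameter pattern) matches (x = 1: the Gamma ratio telescopes since c-a-b = 7 > 0 and a = 3 in Z>0). Exact value: 13870/9317.


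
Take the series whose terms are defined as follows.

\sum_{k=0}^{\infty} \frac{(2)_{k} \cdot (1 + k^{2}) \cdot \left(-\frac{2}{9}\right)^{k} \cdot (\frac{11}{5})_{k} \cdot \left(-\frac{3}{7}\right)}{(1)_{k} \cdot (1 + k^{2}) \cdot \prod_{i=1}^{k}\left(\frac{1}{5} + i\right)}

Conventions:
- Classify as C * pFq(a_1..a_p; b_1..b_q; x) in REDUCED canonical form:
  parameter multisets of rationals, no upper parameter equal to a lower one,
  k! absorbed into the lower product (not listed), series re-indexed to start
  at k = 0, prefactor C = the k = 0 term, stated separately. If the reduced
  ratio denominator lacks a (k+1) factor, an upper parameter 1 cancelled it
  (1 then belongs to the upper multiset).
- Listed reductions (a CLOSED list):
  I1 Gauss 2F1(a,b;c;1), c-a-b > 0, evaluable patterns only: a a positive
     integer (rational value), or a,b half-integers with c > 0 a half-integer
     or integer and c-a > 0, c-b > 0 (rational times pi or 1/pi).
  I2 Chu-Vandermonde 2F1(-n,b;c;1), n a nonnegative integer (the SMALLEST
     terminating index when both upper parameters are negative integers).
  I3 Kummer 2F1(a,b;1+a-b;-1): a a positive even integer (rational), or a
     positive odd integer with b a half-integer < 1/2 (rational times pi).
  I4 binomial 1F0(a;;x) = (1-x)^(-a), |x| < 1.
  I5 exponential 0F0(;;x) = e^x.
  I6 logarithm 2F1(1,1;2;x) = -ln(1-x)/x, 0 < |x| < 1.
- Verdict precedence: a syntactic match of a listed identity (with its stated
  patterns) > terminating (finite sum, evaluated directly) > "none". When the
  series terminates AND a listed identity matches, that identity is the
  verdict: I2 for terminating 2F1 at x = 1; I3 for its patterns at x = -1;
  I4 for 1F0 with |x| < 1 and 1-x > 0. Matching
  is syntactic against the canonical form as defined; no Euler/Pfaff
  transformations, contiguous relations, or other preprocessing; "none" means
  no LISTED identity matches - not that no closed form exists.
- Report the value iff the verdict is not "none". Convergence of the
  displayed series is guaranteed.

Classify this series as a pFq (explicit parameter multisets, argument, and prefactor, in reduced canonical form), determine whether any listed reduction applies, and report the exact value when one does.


The tell: with t_0 = -\frac{3}{7}, (1)_k (C = -3/7) is k! itself.
Adjacent-term ratio: r(k) = -\frac{2}{9} * (k+2) (k+\frac{11}{5}) / [(k+\frac{6}{5}) (k+1)] - rational in k. x = -\frac{2}{9}; t_0 = -\frac{3}{7}; negate the roots.

At argument -\frac{2}{9}: a 2F1 with upper {2, \frac{11}{5}}, lower {\frac{6}{5}}, scaled by C = -\frac{3}{7}. Verdict: none. Every listed pattern misses the 2F1 form at -\frac{2}{9}, upper {2, \frac{11}{5}}.
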